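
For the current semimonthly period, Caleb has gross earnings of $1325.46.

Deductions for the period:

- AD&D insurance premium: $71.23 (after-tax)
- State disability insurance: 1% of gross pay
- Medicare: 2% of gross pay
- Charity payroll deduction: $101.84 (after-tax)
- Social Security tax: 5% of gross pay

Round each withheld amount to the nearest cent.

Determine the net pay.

Medicare: $1325.46 × 0.02 = $26.51
State disability insurance: $1325.46 × 0.01 = $13.25
Social Security tax: $1325.46 × 0.05 = $66.27
Charity payroll deduction: $101.84
AD&D insurance premium: $71.23
Total deductions = $26.51 + $13.25 + $66.27 + $101.84 + $71.23 = $279.10
Net pay = $1325.46 − $279.10 = $1046.36

$1046.36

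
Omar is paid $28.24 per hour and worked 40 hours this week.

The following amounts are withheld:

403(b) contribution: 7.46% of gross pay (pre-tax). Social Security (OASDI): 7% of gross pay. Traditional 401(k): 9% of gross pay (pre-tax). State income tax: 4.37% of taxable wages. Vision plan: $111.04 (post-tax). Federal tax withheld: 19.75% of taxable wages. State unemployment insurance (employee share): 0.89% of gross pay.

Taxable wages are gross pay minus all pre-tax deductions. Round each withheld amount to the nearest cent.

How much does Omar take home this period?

Gross pay: 40 × $28.24 = $1,129.60
Traditional 401(k): $1,129.60 × 0.09 = $101.66
403(b) contribution: $1,129.60 × 0.0746 = $84.27
Pre-tax total = $101.66 + $84.27 = $185.93
Taxable wages = $1,129.60 − $185.93 = $943.67
Federal tax withheld: $943.67 × 0.1975 = $186.37
State income tax: $943.67 × 0.0437 = $41.24
Social Security (OASDI): $1,129.60 × 0.07 = $79.07
State unemployment insurance (employee share): $1,129.60 × 0.0089 = $10.05
Vision plan: $111.04
Total deductions = $101.66 + $84.27 + $186.37 + $41.24 + $79.07 + $10.05 + $111.04 = $613.70
Net pay = $1,129.60 − $613.70 = $515.90

$515.90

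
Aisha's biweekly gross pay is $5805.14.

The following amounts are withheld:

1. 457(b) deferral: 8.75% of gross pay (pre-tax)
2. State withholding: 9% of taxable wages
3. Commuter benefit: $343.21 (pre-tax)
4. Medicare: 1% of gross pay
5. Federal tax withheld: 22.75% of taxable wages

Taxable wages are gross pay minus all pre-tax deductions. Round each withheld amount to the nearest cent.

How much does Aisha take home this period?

457(b) deferral: $5805.14 × 0.0875 = $507.95
Commuter benefit: $343.21
Pre-tax total = $507.95 + $343.21 = $851.16
Taxable wages = $5805.14 − $851.16 = $4953.98
Federal tax withheld: $4953.98 × 0.2275 = $1127.03
State withholding: $4953.98 × 0.09 = $445.86
Medicare: $5805.14 × 0.01 = $58.05
Total deductions = $507.95 + $343.21 + $1127.03 + $445.86 + $58.05 = $2482.10
Net pay = $5805.14 − $2482.10 = $3323.04

$3323.04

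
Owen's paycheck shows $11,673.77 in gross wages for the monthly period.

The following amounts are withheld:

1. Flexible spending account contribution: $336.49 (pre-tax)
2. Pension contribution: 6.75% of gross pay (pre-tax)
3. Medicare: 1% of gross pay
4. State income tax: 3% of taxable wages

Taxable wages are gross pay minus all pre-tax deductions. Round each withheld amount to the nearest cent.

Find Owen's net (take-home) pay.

$10,116.08

Pension contribution: $11,673.77 × 0.0675 = $787.98
Flexible spending account contribution: $336.49
Pre-tax total = $787.98 + $336.49 = $1,124.47
Taxable wages = $11,673.77 − $1,124.47 = $10,549.30
State income tax: $10,549.30 × 0.03 = $316.48
Medicare: $11,673.77 × 0.01 = $116.74
Total deductions = $787.98 + $336.49 + $316.48 + $116.74 = $1,557.69
Net pay = $11,673.77 − $1,557.69 = $10,116.08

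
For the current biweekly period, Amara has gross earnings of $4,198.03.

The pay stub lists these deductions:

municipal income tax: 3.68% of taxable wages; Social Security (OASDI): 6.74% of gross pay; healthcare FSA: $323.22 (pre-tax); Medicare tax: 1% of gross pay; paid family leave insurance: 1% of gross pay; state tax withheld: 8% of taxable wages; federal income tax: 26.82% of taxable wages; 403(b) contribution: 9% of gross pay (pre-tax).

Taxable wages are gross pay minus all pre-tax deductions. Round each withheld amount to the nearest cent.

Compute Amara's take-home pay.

$1,783.74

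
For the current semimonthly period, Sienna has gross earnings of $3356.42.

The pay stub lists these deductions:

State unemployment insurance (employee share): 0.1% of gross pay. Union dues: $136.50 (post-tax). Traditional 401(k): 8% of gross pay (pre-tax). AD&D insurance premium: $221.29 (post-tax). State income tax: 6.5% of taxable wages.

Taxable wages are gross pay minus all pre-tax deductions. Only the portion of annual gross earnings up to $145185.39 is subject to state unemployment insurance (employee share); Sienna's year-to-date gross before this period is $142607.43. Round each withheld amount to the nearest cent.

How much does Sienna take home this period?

Traditional 401(k): $3356.42 × 0.08 = $268.51
Taxable wages = $3356.42 − $268.51 = $3087.91
State income tax: $3087.91 × 0.065 = $200.71
State unemployment insurance (employee share): only $145185.39 − $142607.43 = $2577.96 of this check is subject → $2577.96 × 0.001 = $2.58
AD&D insurance premium: $221.29
Union dues: $136.50
Total deductions = $268.51 + $200.71 + $2.58 + $221.29 + $136.50 = $829.59
Net pay = $3356.42 − $829.59 = $2526.83

$2526.83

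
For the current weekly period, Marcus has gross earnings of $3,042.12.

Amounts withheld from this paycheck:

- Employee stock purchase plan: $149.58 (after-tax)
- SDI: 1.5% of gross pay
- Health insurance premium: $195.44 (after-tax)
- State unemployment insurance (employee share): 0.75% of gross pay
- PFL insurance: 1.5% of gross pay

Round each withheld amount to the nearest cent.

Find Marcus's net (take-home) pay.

SDI: $3,042.12 × 0.015 = $45.63
State unemployment insurance (employee share): $3,042.12 × 0.0075 = $22.82
PFL insurance: $3,042.12 × 0.015 = $45.63
Health insurance premium: $195.44
Employee stock purchase plan: $149.58
Total deductions = $45.63 + $22.82 + $45.63 + $195.44 + $149.58 = $459.10
Net pay = $3,042.12 − $459.10 = $2,583.02

$2,583.02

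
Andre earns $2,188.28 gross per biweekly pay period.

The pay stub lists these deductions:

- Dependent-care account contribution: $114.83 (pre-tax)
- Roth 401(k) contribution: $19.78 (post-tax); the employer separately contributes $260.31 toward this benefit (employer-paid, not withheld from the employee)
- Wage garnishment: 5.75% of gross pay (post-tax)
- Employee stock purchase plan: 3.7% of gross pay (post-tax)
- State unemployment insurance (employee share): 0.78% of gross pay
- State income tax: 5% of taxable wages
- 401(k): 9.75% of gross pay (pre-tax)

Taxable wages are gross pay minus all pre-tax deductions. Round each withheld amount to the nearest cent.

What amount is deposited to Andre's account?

Dependent-care account contribution: $114.83
401(k): $2,188.28 × 0.0975 = $213.36
Pre-tax total = $114.83 + $213.36 = $328.19
Taxable wages = $2,188.28 − $328.19 = $1,860.09
State income tax: $1,860.09 × 0.05 = $93.00
State unemployment insurance (employee share): $2,188.28 × 0.0078 = $17.07
Roth 401(k) contribution: $19.78
Wage garnishment: $2,188.28 × 0.0575 = $125.83
Employee stock purchase plan: $2,188.28 × 0.037 = $80.97
(Employer's $260.31 toward Roth 401(k) contribution is not withheld from the employee.)
Total deductions = $114.83 + $213.36 + $93.00 + $17.07 + $19.78 + $125.83 + $80.97 = $664.84
Net pay = $2,188.28 − $664.84 = $1,523.44

$1,523.44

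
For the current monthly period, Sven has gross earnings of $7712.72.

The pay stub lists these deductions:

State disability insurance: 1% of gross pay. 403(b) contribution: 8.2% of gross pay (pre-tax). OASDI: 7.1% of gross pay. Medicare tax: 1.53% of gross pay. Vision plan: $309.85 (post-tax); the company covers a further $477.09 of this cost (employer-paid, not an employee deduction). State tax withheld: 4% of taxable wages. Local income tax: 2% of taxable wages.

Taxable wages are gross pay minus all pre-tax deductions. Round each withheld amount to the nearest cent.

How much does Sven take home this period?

403(b) contribution: $7712.72 × 0.082 = $632.44
Taxable wages = $7712.72 − $632.44 = $7080.28
Local income tax: $7080.28 × 0.02 = $141.61
State tax withheld: $7080.28 × 0.04 = $283.21
State disability insurance: $7712.72 × 0.01 = $77.13
OASDI: $7712.72 × 0.071 = $547.60
Medicare tax: $7712.72 × 0.0153 = $118.00
Vision plan: $309.85
(Employer's $477.09 toward vision plan is not withheld from the employee.)
Total deductions = $632.44 + $141.61 + $283.21 + $77.13 + $547.60 + $118.00 + $309.85 = $2109.84
Net pay = $7712.72 − $2109.84 = $5602.88

$5602.88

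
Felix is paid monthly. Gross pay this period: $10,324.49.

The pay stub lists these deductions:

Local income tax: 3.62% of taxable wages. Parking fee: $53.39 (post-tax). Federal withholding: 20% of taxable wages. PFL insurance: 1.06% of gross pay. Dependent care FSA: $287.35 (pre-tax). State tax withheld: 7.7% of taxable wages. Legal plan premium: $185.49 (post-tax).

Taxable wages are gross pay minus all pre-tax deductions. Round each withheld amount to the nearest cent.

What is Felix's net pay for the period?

Dependent care FSA: $287.35
Taxable wages = $10,324.49 − $287.35 = $10,037.14
Federal withholding: $10,037.14 × 0.2 = $2,007.43
Local income tax: $10,037.14 × 0.0362 = $363.34
State tax withheld: $10,037.14 × 0.077 = $772.86
PFL insurance: $10,324.49 × 0.0106 = $109.44
Legal plan premium: $185.49
Parking fee: $53.39
Total deductions = $287.35 + $2,007.43 + $363.34 + $772.86 + $109.44 + $185.49 + $53.39 = $3,779.30
Net pay = $10,324.49 − $3,779.30 = $6,545.19

$6,545.19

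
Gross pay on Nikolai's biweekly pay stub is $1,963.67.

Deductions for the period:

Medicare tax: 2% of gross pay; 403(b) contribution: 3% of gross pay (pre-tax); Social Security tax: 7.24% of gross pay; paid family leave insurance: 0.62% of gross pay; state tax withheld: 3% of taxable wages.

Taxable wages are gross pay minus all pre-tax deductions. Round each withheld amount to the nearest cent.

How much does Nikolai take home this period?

403(b) contribution: $1,963.67 × 0.03 = $58.91
Taxable wages = $1,963.67 − $58.91 = $1,904.76
State tax withheld: $1,904.76 × 0.03 = $57.14
Social Security tax: $1,963.67 × 0.0724 = $142.17
Paid family leave insurance: $1,963.67 × 0.0062 = $12.17
Medicare tax: $1,963.67 × 0.02 = $39.27
Total deductions = $58.91 + $57.14 + $142.17 + $12.17 + $39.27 = $309.66
Net pay = $1,963.67 − $309.66 = $1,654.01

$1,654.01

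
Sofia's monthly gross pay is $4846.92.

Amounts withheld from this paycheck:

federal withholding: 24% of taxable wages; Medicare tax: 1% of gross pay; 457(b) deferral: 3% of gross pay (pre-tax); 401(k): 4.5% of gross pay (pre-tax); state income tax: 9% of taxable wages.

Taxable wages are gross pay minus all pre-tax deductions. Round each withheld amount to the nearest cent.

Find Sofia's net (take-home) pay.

401(k): $4846.92 × 0.045 = $218.11
457(b) deferral: $4846.92 × 0.03 = $145.41
Pre-tax total = $218.11 + $145.41 = $363.52
Taxable wages = $4846.92 − $363.52 = $4483.40
State income tax: $4483.40 × 0.09 = $403.51
Federal withholding: $4483.40 × 0.24 = $1076.02
Medicare tax: $4846.92 × 0.01 = $48.47
Total deductions = $218.11 + $145.41 + $403.51 + $1076.02 + $48.47 = $1891.52
Net pay = $4846.92 − $1891.52 = $2955.40

$2955.40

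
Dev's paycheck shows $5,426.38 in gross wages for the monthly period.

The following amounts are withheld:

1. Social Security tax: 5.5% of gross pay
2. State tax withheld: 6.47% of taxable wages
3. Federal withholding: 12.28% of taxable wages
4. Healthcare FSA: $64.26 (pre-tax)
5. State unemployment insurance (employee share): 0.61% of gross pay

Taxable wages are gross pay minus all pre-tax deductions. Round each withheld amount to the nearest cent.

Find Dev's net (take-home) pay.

$4,025.17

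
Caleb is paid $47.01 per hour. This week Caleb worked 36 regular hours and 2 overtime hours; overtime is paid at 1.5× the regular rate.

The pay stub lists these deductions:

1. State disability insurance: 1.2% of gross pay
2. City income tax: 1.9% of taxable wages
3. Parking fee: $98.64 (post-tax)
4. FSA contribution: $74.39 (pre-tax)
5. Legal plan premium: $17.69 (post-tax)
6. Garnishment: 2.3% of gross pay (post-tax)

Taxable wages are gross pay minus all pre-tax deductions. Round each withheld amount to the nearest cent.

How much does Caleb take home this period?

$1545.08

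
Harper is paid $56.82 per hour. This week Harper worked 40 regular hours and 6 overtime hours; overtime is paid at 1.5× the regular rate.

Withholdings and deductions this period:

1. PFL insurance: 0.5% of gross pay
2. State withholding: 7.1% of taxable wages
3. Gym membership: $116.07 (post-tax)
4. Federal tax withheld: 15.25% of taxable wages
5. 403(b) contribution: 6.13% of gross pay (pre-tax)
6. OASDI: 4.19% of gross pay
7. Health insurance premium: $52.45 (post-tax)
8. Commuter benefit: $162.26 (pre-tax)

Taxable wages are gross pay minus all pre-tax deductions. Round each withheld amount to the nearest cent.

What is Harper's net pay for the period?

$1,604.29

Regular pay: 40 × $56.82 = $2,272.80
Overtime pay: 6 × $56.82 × 1.5 = $511.38
Gross pay = $2,272.80 + $511.38 = $2,784.18
Commuter benefit: $162.26
403(b) contribution: $2,784.18 × 0.0613 = $170.67
Pre-tax total = $162.26 + $170.67 = $332.93
Taxable wages = $2,784.18 − $332.93 = $2,451.25
State withholding: $2,451.25 × 0.071 = $174.04
Federal tax withheld: $2,451.25 × 0.1525 = $373.82
OASDI: $2,784.18 × 0.0419 = $116.66
PFL insurance: $2,784.18 × 0.005 = $13.92
Gym membership: $116.07
Health insurance premium: $52.45
Total deductions = $162.26 + $170.67 + $174.04 + $373.82 + $116.66 + $13.92 + $116.07 + $52.45 = $1,179.89
Net pay = $2,784.18 − $1,179.89 = $1,604.29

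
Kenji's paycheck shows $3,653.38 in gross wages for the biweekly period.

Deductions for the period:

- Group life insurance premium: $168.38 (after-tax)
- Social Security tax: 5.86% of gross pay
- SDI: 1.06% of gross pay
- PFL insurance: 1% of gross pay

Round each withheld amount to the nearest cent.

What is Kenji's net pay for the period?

$3,195.65

Social Security tax: $3,653.38 × 0.0586 = $214.09
PFL insurance: $3,653.38 × 0.01 = $36.53
SDI: $3,653.38 × 0.0106 = $38.73
Group life insurance premium: $168.38
Total deductions = $214.09 + $36.53 + $38.73 + $168.38 = $457.73
Net pay = $3,653.38 − $457.73 = $3,195.65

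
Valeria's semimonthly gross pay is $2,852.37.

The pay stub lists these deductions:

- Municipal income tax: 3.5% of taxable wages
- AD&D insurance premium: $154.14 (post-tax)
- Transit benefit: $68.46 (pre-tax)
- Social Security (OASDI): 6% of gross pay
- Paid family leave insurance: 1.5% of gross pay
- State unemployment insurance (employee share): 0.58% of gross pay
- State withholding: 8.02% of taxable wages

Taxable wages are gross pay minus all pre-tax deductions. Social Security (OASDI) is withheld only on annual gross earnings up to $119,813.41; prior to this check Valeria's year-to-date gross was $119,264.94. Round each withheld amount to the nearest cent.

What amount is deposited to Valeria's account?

$2,216.82

Transit benefit: $68.46
Taxable wages = $2,852.37 − $68.46 = $2,783.91
Municipal income tax: $2,783.91 × 0.035 = $97.44
State withholding: $2,783.91 × 0.0802 = $223.27
State unemployment insurance (employee share): $2,852.37 × 0.0058 = $16.54
Paid family leave insurance: $2,852.37 × 0.015 = $42.79
Social Security (OASDI): only $119,813.41 − $119,264.94 = $548.47 of this check is subject → $548.47 × 0.06 = $32.91
AD&D insurance premium: $154.14
Total deductions = $68.46 + $97.44 + $223.27 + $16.54 + $42.79 + $32.91 + $154.14 = $635.55
Net pay = $2,852.37 − $635.55 = $2,216.82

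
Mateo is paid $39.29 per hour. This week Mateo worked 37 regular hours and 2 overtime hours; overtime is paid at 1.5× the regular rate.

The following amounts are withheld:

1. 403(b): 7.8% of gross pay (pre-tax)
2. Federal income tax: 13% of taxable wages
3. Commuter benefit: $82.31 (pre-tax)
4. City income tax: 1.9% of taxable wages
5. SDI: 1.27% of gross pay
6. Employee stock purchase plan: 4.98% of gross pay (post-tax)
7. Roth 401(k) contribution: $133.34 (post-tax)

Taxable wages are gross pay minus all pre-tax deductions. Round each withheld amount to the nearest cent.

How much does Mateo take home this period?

Regular pay: 37 × $39.29 = $1,453.73
Overtime pay: 2 × $39.29 × 1.5 = $117.87
Gross pay = $1,453.73 + $117.87 = $1,571.60
403(b): $1,571.60 × 0.078 = $122.58
Commuter benefit: $82.31
Pre-tax total = $122.58 + $82.31 = $204.89
Taxable wages = $1,571.60 − $204.89 = $1,366.71
Federal income tax: $1,366.71 × 0.13 = $177.67
City income tax: $1,366.71 × 0.019 = $25.97
SDI: $1,571.60 × 0.0127 = $19.96
Employee stock purchase plan: $1,571.60 × 0.0498 = $78.27
Roth 401(k) contribution: $133.34
Total deductions = $122.58 + $82.31 + $177.67 + $25.97 + $19.96 + $78.27 + $133.34 = $640.10
Net pay = $1,571.60 − $640.10 = $931.50

$931.50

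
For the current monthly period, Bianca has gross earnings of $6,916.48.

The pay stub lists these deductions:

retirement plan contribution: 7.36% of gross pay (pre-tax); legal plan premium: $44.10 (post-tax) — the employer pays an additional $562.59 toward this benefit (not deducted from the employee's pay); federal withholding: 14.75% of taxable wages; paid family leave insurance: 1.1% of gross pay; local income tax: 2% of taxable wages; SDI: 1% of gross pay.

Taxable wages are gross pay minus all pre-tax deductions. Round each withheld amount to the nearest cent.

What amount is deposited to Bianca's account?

$5,144.84

Retirement plan contribution: $6,916.48 × 0.0736 = $509.05
Taxable wages = $6,916.48 − $509.05 = $6,407.43
Local income tax: $6,407.43 × 0.02 = $128.15
Federal withholding: $6,407.43 × 0.1475 = $945.10
Paid family leave insurance: $6,916.48 × 0.011 = $76.08
SDI: $6,916.48 × 0.01 = $69.16
Legal plan premium: $44.10
(Employer's $562.59 toward legal plan premium is not withheld from the employee.)
Total deductions = $509.05 + $128.15 + $945.10 + $76.08 + $69.16 + $44.10 = $1,771.64
Net pay = $6,916.48 − $1,771.64 = $5,144.84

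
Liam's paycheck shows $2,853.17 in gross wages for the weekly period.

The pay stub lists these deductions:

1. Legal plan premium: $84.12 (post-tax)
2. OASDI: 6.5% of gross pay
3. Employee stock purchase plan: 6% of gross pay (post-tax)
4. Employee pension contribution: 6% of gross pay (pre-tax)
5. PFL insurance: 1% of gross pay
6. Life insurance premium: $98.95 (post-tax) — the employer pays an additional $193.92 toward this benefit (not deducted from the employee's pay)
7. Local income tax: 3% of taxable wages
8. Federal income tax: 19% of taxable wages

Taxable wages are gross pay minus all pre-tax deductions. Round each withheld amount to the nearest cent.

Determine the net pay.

$1,523.69

Employee pension contribution: $2,853.17 × 0.06 = $171.19
Taxable wages = $2,853.17 − $171.19 = $2,681.98
Local income tax: $2,681.98 × 0.03 = $80.46
Federal income tax: $2,681.98 × 0.19 = $509.58
OASDI: $2,853.17 × 0.065 = $185.46
PFL insurance: $2,853.17 × 0.01 = $28.53
Legal plan premium: $84.12
Life insurance premium: $98.95
Employee stock purchase plan: $2,853.17 × 0.06 = $171.19
(Employer's $193.92 toward life insurance premium is not withheld from the employee.)
Total deductions = $171.19 + $80.46 + $509.58 + $185.46 + $28.53 + $84.12 + $98.95 + $171.19 = $1,329.48
Net pay = $2,853.17 − $1,329.48 = $1,523.69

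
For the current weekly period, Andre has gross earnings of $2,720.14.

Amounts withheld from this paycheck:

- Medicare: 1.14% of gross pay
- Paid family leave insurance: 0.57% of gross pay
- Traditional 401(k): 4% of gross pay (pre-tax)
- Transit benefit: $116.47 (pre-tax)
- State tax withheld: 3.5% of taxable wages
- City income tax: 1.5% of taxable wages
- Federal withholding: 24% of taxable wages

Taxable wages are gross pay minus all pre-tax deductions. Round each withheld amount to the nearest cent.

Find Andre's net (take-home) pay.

$1,724.84

Traditional 401(k): $2,720.14 × 0.04 = $108.81
Transit benefit: $116.47
Pre-tax total = $108.81 + $116.47 = $225.28
Taxable wages = $2,720.14 − $225.28 = $2,494.86
State tax withheld: $2,494.86 × 0.035 = $87.32
City income tax: $2,494.86 × 0.015 = $37.42
Federal withholding: $2,494.86 × 0.24 = $598.77
Paid family leave insurance: $2,720.14 × 0.0057 = $15.50
Medicare: $2,720.14 × 0.0114 = $31.01
Total deductions = $108.81 + $116.47 + $87.32 + $37.42 + $598.77 + $15.50 + $31.01 = $995.30
Net pay = $2,720.14 − $995.30 = $1,724.84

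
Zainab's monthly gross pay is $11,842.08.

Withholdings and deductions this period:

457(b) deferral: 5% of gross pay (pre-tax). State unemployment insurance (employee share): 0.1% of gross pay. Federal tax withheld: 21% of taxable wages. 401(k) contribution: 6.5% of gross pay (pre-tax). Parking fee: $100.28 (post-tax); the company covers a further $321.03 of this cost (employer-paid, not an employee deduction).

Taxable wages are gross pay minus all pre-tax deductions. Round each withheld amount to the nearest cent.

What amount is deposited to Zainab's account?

$8,167.27

457(b) deferral: $11,842.08 × 0.05 = $592.10
401(k) contribution: $11,842.08 × 0.065 = $769.74
Pre-tax total = $592.10 + $769.74 = $1,361.84
Taxable wages = $11,842.08 − $1,361.84 = $10,480.24
Federal tax withheld: $10,480.24 × 0.21 = $2,200.85
State unemployment insurance (employee share): $11,842.08 × 0.001 = $11.84
Parking fee: $100.28
(Employer's $321.03 toward parking fee is not withheld from the employee.)
Total deductions = $592.10 + $769.74 + $2,200.85 + $11.84 + $100.28 = $3,674.81
Net pay = $11,842.08 − $3,674.81 = $8,167.27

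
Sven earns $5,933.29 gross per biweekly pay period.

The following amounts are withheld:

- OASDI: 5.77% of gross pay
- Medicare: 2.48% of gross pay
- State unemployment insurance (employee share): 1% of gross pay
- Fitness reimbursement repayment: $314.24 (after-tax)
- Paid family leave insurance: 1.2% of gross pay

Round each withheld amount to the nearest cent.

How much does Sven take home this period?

Paid family leave insurance: $5,933.29 × 0.012 = $71.20
Medicare: $5,933.29 × 0.0248 = $147.15
OASDI: $5,933.29 × 0.0577 = $342.35
State unemployment insurance (employee share): $5,933.29 × 0.01 = $59.33
Fitness reimbursement repayment: $314.24
Total deductions = $71.20 + $147.15 + $342.35 + $59.33 + $314.24 = $934.27
Net pay = $5,933.29 − $934.27 = $4,999.02

$4,999.02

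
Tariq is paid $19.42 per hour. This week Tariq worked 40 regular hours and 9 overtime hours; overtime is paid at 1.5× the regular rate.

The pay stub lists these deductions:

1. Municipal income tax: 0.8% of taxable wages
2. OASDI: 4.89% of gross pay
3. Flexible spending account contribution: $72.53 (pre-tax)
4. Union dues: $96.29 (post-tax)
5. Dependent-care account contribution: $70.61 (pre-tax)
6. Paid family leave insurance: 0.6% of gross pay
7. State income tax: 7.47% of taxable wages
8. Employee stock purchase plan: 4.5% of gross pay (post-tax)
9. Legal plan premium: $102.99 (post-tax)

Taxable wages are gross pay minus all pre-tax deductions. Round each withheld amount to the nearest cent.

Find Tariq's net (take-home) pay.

Regular pay: 40 × $19.42 = $776.80
Overtime pay: 9 × $19.42 × 1.5 = $262.17
Gross pay = $776.80 + $262.17 = $1,038.97
Flexible spending account contribution: $72.53
Dependent-care account contribution: $70.61
Pre-tax total = $72.53 + $70.61 = $143.14
Taxable wages = $1,038.97 − $143.14 = $895.83
State income tax: $895.83 × 0.0747 = $66.92
Municipal income tax: $895.83 × 0.008 = $7.17
OASDI: $1,038.97 × 0.0489 = $50.81
Paid family leave insurance: $1,038.97 × 0.006 = $6.23
Union dues: $96.29
Legal plan premium: $102.99
Employee stock purchase plan: $1,038.97 × 0.045 = $46.75
Total deductions = $72.53 + $70.61 + $66.92 + $7.17 + $50.81 + $6.23 + $96.29 + $102.99 + $46.75 = $520.30
Net pay = $1,038.97 − $520.30 = $518.67

$518.67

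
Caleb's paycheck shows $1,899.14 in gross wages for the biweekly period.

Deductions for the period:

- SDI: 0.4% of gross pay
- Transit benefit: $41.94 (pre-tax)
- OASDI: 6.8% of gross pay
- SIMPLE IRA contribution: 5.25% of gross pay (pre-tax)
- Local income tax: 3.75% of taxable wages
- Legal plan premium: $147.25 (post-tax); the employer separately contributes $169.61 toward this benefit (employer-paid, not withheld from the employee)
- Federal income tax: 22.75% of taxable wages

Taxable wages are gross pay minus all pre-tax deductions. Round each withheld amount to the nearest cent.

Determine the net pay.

Transit benefit: $41.94
SIMPLE IRA contribution: $1,899.14 × 0.0525 = $99.70
Pre-tax total = $41.94 + $99.70 = $141.64
Taxable wages = $1,899.14 − $141.64 = $1,757.50
Federal income tax: $1,757.50 × 0.2275 = $399.83
Local income tax: $1,757.50 × 0.0375 = $65.91
SDI: $1,899.14 × 0.004 = $7.60
OASDI: $1,899.14 × 0.068 = $129.14
Legal plan premium: $147.25
(Employer's $169.61 toward legal plan premium is not withheld from the employee.)
Total deductions = $41.94 + $99.70 + $399.83 + $65.91 + $7.60 + $129.14 + $147.25 = $891.37
Net pay = $1,899.14 − $891.37 = $1,007.77

$1,007.77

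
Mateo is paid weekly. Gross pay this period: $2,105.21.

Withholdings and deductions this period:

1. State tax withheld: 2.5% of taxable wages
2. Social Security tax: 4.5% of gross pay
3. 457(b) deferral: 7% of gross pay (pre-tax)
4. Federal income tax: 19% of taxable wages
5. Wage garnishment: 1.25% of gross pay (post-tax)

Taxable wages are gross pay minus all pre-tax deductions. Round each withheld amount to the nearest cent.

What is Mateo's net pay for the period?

457(b) deferral: $2,105.21 × 0.07 = $147.36
Taxable wages = $2,105.21 − $147.36 = $1,957.85
Federal income tax: $1,957.85 × 0.19 = $371.99
State tax withheld: $1,957.85 × 0.025 = $48.95
Social Security tax: $2,105.21 × 0.045 = $94.73
Wage garnishment: $2,105.21 × 0.0125 = $26.32
Total deductions = $147.36 + $371.99 + $48.95 + $94.73 + $26.32 = $689.35
Net pay = $2,105.21 − $689.35 = $1,415.86

$1,415.86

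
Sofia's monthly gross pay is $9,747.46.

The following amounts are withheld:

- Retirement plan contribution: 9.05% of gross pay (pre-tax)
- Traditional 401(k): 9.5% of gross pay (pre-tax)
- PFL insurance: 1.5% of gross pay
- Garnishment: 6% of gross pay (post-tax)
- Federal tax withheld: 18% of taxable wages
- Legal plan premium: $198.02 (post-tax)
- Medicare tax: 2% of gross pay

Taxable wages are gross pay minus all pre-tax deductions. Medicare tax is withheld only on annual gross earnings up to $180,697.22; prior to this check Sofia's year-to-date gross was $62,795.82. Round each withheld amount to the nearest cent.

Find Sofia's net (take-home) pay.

$5,386.20

Traditional 401(k): $9,747.46 × 0.095 = $926.01
Retirement plan contribution: $9,747.46 × 0.0905 = $882.15
Pre-tax total = $926.01 + $882.15 = $1,808.16
Taxable wages = $9,747.46 − $1,808.16 = $7,939.30
Federal tax withheld: $7,939.30 × 0.18 = $1,429.07
Medicare tax: cap not yet reached, full $9,747.46 is subject → $9,747.46 × 0.02 = $194.95
PFL insurance: $9,747.46 × 0.015 = $146.21
Garnishment: $9,747.46 × 0.06 = $584.85
Legal plan premium: $198.02
Total deductions = $926.01 + $882.15 + $1,429.07 + $194.95 + $146.21 + $584.85 + $198.02 = $4,361.26
Net pay = $9,747.46 − $4,361.26 = $5,386.20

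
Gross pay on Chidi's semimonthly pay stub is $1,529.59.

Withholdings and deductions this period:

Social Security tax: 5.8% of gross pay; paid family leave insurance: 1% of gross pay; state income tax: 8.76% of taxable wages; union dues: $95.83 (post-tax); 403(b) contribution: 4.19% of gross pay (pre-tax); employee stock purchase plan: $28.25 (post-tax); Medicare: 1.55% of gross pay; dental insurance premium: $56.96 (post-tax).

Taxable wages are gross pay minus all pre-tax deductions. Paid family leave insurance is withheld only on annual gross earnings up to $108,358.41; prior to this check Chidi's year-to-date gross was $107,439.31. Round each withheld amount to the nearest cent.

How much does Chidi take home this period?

$1,034.46

403(b) contribution: $1,529.59 × 0.0419 = $64.09
Taxable wages = $1,529.59 − $64.09 = $1,465.50
State income tax: $1,465.50 × 0.0876 = $128.38
Paid family leave insurance: only $108,358.41 − $107,439.31 = $919.10 of this check is subject → $919.10 × 0.01 = $9.19
Social Security tax: $1,529.59 × 0.058 = $88.72
Medicare: $1,529.59 × 0.0155 = $23.71
Employee stock purchase plan: $28.25
Union dues: $95.83
Dental insurance premium: $56.96
Total deductions = $64.09 + $128.38 + $9.19 + $88.72 + $23.71 + $28.25 + $95.83 + $56.96 = $495.13
Net pay = $1,529.59 − $495.13 = $1,034.46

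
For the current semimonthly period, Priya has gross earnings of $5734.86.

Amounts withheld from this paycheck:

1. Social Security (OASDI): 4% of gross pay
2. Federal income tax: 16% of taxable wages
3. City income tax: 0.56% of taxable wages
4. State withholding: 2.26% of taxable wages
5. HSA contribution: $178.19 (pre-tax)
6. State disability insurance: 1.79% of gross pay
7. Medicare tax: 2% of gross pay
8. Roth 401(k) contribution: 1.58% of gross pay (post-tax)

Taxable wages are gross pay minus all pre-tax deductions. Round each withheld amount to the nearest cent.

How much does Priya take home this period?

HSA contribution: $178.19
Taxable wages = $5734.86 − $178.19 = $5556.67
Federal income tax: $5556.67 × 0.16 = $889.07
City income tax: $5556.67 × 0.0056 = $31.12
State withholding: $5556.67 × 0.0226 = $125.58
Medicare tax: $5734.86 × 0.02 = $114.70
Social Security (OASDI): $5734.86 × 0.04 = $229.39
State disability insurance: $5734.86 × 0.0179 = $102.65
Roth 401(k) contribution: $5734.86 × 0.0158 = $90.61
Total deductions = $178.19 + $889.07 + $31.12 + $125.58 + $114.70 + $229.39 + $102.65 + $90.61 = $1761.31
Net pay = $5734.86 − $1761.31 = $3973.55

$3973.55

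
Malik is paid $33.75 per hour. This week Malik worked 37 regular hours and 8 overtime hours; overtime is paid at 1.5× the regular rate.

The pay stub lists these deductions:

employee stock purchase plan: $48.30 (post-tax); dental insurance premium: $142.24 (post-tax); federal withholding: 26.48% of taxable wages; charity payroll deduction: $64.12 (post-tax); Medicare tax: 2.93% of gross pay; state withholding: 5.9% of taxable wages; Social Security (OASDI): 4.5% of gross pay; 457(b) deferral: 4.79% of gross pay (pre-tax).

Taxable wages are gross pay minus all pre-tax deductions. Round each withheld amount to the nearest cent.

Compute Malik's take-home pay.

$687.17

Regular pay: 37 × $33.75 = $1,248.75
Overtime pay: 8 × $33.75 × 1.5 = $405.00
Gross pay = $1,248.75 + $405.00 = $1,653.75
457(b) deferral: $1,653.75 × 0.0479 = $79.21
Taxable wages = $1,653.75 − $79.21 = $1,574.54
Federal withholding: $1,574.54 × 0.2648 = $416.94
State withholding: $1,574.54 × 0.059 = $92.90
Social Security (OASDI): $1,653.75 × 0.045 = $74.42
Medicare tax: $1,653.75 × 0.0293 = $48.45
Charity payroll deduction: $64.12
Dental insurance premium: $142.24
Employee stock purchase plan: $48.30
Total deductions = $79.21 + $416.94 + $92.90 + $74.42 + $48.45 + $64.12 + $142.24 + $48.30 = $966.58
Net pay = $1,653.75 − $966.58 = $687.17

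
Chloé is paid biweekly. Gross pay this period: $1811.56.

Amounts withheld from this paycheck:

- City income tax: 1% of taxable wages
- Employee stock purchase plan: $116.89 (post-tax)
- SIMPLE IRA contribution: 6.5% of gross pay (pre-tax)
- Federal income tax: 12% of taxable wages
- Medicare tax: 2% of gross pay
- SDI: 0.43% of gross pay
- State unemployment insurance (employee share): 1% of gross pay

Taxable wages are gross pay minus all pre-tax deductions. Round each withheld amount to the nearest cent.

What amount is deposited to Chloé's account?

SIMPLE IRA contribution: $1811.56 × 0.065 = $117.75
Taxable wages = $1811.56 − $117.75 = $1693.81
City income tax: $1693.81 × 0.01 = $16.94
Federal income tax: $1693.81 × 0.12 = $203.26
State unemployment insurance (employee share): $1811.56 × 0.01 = $18.12
Medicare tax: $1811.56 × 0.02 = $36.23
SDI: $1811.56 × 0.0043 = $7.79
Employee stock purchase plan: $116.89
Total deductions = $117.75 + $16.94 + $203.26 + $18.12 + $36.23 + $7.79 + $116.89 = $516.98
Net pay = $1811.56 − $516.98 = $1294.58

$1294.58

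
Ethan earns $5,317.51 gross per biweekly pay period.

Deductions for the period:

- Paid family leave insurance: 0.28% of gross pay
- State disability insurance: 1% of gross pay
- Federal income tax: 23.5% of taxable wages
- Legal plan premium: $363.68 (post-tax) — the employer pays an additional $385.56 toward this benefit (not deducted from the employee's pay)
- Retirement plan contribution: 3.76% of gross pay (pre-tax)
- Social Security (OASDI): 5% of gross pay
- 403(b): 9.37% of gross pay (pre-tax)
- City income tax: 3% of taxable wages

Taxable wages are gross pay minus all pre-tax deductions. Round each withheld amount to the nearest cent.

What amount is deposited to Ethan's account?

403(b): $5,317.51 × 0.0937 = $498.25
Retirement plan contribution: $5,317.51 × 0.0376 = $199.94
Pre-tax total = $498.25 + $199.94 = $698.19
Taxable wages = $5,317.51 − $698.19 = $4,619.32
City income tax: $4,619.32 × 0.03 = $138.58
Federal income tax: $4,619.32 × 0.235 = $1,085.54
State disability insurance: $5,317.51 × 0.01 = $53.18
Social Security (OASDI): $5,317.51 × 0.05 = $265.88
Paid family leave insurance: $5,317.51 × 0.0028 = $14.89
Legal plan premium: $363.68
(Employer's $385.56 toward legal plan premium is not withheld from the employee.)
Total deductions = $498.25 + $199.94 + $138.58 + $1,085.54 + $53.18 + $265.88 + $14.89 + $363.68 = $2,619.94
Net pay = $5,317.51 − $2,619.94 = $2,697.57

$2,697.57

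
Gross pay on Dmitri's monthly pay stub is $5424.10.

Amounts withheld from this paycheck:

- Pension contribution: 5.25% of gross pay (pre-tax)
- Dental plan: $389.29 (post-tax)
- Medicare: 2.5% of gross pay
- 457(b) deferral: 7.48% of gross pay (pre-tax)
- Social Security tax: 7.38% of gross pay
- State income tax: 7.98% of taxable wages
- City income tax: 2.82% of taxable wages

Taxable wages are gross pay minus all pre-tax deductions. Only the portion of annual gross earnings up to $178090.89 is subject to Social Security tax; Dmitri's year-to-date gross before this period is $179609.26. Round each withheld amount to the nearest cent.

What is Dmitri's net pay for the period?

$3697.49

Pension contribution: $5424.10 × 0.0525 = $284.77
457(b) deferral: $5424.10 × 0.0748 = $405.72
Pre-tax total = $284.77 + $405.72 = $690.49
Taxable wages = $5424.10 − $690.49 = $4733.61
City income tax: $4733.61 × 0.0282 = $133.49
State income tax: $4733.61 × 0.0798 = $377.74
Medicare: $5424.10 × 0.025 = $135.60
Social Security tax: annual cap $178090.89 already reached (YTD $179609.26), so $0.00
Dental plan: $389.29
Total deductions = $284.77 + $405.72 + $133.49 + $377.74 + $135.60 + $0.00 + $389.29 = $1726.61
Net pay = $5424.10 − $1726.61 = $3697.49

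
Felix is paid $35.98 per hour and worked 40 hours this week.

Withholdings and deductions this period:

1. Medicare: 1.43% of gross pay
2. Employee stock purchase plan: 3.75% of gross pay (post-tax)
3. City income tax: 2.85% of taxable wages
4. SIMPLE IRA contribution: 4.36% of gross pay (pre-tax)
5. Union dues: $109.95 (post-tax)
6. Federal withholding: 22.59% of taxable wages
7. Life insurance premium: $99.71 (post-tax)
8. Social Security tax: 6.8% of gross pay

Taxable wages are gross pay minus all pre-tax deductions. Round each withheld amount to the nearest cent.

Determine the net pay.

Gross pay: 40 × $35.98 = $1,439.20
SIMPLE IRA contribution: $1,439.20 × 0.0436 = $62.75
Taxable wages = $1,439.20 − $62.75 = $1,376.45
Federal withholding: $1,376.45 × 0.2259 = $310.94
City income tax: $1,376.45 × 0.0285 = $39.23
Medicare: $1,439.20 × 0.0143 = $20.58
Social Security tax: $1,439.20 × 0.068 = $97.87
Union dues: $109.95
Employee stock purchase plan: $1,439.20 × 0.0375 = $53.97
Life insurance premium: $99.71
Total deductions = $62.75 + $310.94 + $39.23 + $20.58 + $97.87 + $109.95 + $53.97 + $99.71 = $795.00
Net pay = $1,439.20 − $795.00 = $644.20

$644.20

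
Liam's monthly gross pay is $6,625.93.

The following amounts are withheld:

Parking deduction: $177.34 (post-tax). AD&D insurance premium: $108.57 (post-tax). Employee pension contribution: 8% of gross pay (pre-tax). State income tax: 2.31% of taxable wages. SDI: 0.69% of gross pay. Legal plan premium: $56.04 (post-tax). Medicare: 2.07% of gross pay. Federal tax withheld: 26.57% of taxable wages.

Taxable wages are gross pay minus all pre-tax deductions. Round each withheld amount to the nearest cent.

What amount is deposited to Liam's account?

$3,810.55

Employee pension contribution: $6,625.93 × 0.08 = $530.07
Taxable wages = $6,625.93 − $530.07 = $6,095.86
Federal tax withheld: $6,095.86 × 0.2657 = $1,619.67
State income tax: $6,095.86 × 0.0231 = $140.81
Medicare: $6,625.93 × 0.0207 = $137.16
SDI: $6,625.93 × 0.0069 = $45.72
Parking deduction: $177.34
Legal plan premium: $56.04
AD&D insurance premium: $108.57
Total deductions = $530.07 + $1,619.67 + $140.81 + $137.16 + $45.72 + $177.34 + $56.04 + $108.57 = $2,815.38
Net pay = $6,625.93 − $2,815.38 = $3,810.55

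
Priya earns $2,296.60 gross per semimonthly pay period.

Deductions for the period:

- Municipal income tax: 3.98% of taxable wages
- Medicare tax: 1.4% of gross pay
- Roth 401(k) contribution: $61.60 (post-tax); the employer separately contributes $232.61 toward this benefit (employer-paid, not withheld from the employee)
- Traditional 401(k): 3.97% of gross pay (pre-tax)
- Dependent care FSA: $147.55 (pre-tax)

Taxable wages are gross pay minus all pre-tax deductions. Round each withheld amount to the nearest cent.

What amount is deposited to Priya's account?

$1,882.22

Traditional 401(k): $2,296.60 × 0.0397 = $91.18
Dependent care FSA: $147.55
Pre-tax total = $91.18 + $147.55 = $238.73
Taxable wages = $2,296.60 − $238.73 = $2,057.87
Municipal income tax: $2,057.87 × 0.0398 = $81.90
Medicare tax: $2,296.60 × 0.014 = $32.15
Roth 401(k) contribution: $61.60
(Employer's $232.61 toward Roth 401(k) contribution is not withheld from the employee.)
Total deductions = $91.18 + $147.55 + $81.90 + $32.15 + $61.60 = $414.38
Net pay = $2,296.60 − $414.38 = $1,882.22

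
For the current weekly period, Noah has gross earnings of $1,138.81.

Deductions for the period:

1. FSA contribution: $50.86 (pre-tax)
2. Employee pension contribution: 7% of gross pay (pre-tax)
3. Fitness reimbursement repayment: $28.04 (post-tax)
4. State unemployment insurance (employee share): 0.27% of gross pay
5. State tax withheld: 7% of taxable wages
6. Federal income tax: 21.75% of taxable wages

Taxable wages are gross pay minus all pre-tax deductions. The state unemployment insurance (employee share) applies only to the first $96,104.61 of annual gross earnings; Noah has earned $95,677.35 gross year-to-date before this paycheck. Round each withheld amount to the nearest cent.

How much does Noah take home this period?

$689.17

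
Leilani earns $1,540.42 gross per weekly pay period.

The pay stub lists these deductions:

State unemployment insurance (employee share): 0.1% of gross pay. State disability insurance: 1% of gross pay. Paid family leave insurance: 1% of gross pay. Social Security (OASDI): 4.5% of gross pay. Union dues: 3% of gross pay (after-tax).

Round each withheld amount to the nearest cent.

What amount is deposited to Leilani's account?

State unemployment insurance (employee share): $1,540.42 × 0.001 = $1.54
State disability insurance: $1,540.42 × 0.01 = $15.40
Paid family leave insurance: $1,540.42 × 0.01 = $15.40
Social Security (OASDI): $1,540.42 × 0.045 = $69.32
Union dues: $1,540.42 × 0.03 = $46.21
Total deductions = $1.54 + $15.40 + $15.40 + $69.32 + $46.21 = $147.87
Net pay = $1,540.42 − $147.87 = $1,392.55

$1,392.55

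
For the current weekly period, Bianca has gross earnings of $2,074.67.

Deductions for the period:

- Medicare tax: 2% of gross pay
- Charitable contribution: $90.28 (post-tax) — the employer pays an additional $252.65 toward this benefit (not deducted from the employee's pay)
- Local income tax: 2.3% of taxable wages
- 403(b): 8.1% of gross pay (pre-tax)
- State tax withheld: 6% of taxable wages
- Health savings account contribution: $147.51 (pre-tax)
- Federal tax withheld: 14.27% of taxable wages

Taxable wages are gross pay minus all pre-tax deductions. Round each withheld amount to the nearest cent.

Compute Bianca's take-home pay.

Health savings account contribution: $147.51
403(b): $2,074.67 × 0.081 = $168.05
Pre-tax total = $147.51 + $168.05 = $315.56
Taxable wages = $2,074.67 − $315.56 = $1,759.11
Local income tax: $1,759.11 × 0.023 = $40.46
State tax withheld: $1,759.11 × 0.06 = $105.55
Federal tax withheld: $1,759.11 × 0.1427 = $251.02
Medicare tax: $2,074.67 × 0.02 = $41.49
Charitable contribution: $90.28
(Employer's $252.65 toward charitable contribution is not withheld from the employee.)
Total deductions = $147.51 + $168.05 + $40.46 + $105.55 + $251.02 + $41.49 + $90.28 = $844.36
Net pay = $2,074.67 − $844.36 = $1,230.31

$1,230.31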